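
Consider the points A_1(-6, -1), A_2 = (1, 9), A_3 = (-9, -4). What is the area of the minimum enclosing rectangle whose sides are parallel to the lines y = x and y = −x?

34.5

In coordinates u = x + y, v = x − y the rectangle is axis-aligned; the map (x,y)→(u,v) scales areas by 2.
u-values: -7, 10, -13; range = 10 − (-13) = 23.
v-values: -5, -8, -5; range = -5 − (-8) = 3.
Area = (23 × 3) / 2 = 34.5.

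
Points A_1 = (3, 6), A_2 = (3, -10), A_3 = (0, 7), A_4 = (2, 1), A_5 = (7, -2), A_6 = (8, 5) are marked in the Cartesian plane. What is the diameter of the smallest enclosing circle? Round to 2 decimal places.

A smallest enclosing disk is always determined by at most three of the input points on its boundary.
The minimum enclosing circle is determined by three boundary points: A_2, A_3, A_6.
Their circumcentre is (28/13, -18/13) with r² = 12665/169.
The farthest remaining point A_1 is at distance² 9337/169 ≤ 12665/169.
Diameter = 2r = 2√(12665/169) ≈ 17.31.

17.31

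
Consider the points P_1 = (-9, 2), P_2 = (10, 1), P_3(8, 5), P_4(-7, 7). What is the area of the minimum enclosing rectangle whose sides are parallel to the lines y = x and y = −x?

230

In coordinates u = x + y, v = x − y the rectangle is axis-aligned; the map (x,y)→(u,v) scales areas by 2.
u-values: -7, 11, 13, 0; range = 13 − (-7) = 20.
v-values: -11, 9, 3, -14; range = 9 − (-14) = 23.
Area = (20 × 23) / 2 = 230.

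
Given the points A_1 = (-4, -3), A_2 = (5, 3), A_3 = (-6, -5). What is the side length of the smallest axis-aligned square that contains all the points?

11

The bounding box has width 11 and height 8.
An axis-aligned square enclosing the set must have side ≥ max(width, height).
So the minimum side is max(11, 8) = 11.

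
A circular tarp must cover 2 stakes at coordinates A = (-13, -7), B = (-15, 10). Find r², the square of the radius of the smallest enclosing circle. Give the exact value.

The smallest circle enclosing two points has them as diameter endpoints.
Centre = midpoint = (-14, 1.5); r² = |AB|²/4 = 293/4 = 73.25.

73.25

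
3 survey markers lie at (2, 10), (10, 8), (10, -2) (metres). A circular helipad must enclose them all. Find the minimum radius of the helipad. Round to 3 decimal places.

7.211

Call the three points A, B, C in the order given.
Side lengths²: AB² = 68, AC² = 208, BC² = 100.
Since AC² = 208 ≥ 100 + 68 = 168, the angle opposite AC is not acute, so the smallest enclosing circle has AC as diameter.
Centre = midpoint of AC = (6, 4), r² = 208/4 = 52.
r = √52 ≈ 7.211.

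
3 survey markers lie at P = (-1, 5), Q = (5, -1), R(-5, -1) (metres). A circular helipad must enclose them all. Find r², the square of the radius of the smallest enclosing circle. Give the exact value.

26

Side lengths²: PQ² = 72, PR² = 52, QR² = 100.
Since QR² = 100 < 72 + 52 = 124, the triangle is acute, so the smallest enclosing circle is the circumcircle.
Circumcentre = (0, 0), r² = 26.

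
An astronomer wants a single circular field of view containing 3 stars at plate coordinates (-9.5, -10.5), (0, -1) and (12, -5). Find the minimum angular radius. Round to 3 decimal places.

Call the three points A, B, C in the order given.
Side lengths²: AB² = 180.5, AC² = 492.5, BC² = 160.
Since AC² = 492.5 ≥ 180.5 + 160 = 340.5, the angle opposite AC is not acute, so the smallest enclosing circle has AC as diameter.
Centre = midpoint of AC = (1.25, -7.75), r² = 492.5/4 = 123.125.
r = √(123.125) ≈ 11.096.

11.096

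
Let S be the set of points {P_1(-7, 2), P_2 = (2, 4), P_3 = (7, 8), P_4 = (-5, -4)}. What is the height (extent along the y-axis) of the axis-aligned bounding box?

12

max y = 8, min y = -4, so height = 12.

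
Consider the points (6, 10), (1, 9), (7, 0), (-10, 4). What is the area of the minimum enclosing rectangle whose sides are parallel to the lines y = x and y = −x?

In coordinates u = x + y, v = x − y the rectangle is axis-aligned; the map (x,y)→(u,v) scales areas by 2.
u-values: 16, 10, 7, -6; range = 16 − (-6) = 22.
v-values: -4, -8, 7, -14; range = 7 − (-14) = 21.
Area = (22 × 21) / 2 = 231.

231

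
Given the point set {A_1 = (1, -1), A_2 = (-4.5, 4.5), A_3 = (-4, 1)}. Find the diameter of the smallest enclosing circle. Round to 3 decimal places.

Side lengths²: A_1A_2² = 60.5, A_1A_3² = 29, A_2A_3² = 12.5.
Since A_1A_2² = 60.5 ≥ 29 + 12.5 = 41.5, the angle opposite A_1A_2 is not acute, so the smallest enclosing circle has A_1A_2 as diameter.
Centre = midpoint of A_1A_2 = (-1.75, 1.75), r² = 60.5/4 = 15.125.
Diameter = 2r = 2√(15.125) ≈ 7.778.

7.778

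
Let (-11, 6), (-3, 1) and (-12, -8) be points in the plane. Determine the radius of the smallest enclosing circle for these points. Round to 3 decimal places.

7.202

Call the three points A, B, C in the order given.
Side lengths²: AB² = 89, AC² = 197, BC² = 162.
Since AC² = 197 < 162 + 89 = 251, the triangle is acute, so the smallest enclosing circle is the circumcircle.
Circumcentre = (-257/26, -29/26), r² = 17533/338.
r = √(17533/338) ≈ 7.202.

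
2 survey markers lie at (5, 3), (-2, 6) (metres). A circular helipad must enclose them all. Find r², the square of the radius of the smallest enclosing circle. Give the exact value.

The smallest circle enclosing two points has them as diameter endpoints.
Centre = midpoint = (1.5, 4.5); r² = |(5, 3)−(-2, 6)|²/4 = 58/4 = 14.5.

14.5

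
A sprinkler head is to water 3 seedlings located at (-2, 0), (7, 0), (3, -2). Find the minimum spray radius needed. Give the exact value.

Call the three points A, B, C in the order given.
Side lengths²: AB² = 81, AC² = 29, BC² = 20.
Since AB² = 81 ≥ 29 + 20 = 49, the angle opposite AB is not acute, so the smallest enclosing circle has AB as diameter.
Centre = midpoint of AB = (2.5, 0), r² = 81/4 = 20.25.
r = √(20.25) = 4.5.

4.5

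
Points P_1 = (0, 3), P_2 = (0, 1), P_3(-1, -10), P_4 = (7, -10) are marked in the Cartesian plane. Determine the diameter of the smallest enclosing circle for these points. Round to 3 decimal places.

14.808

A smallest enclosing disk is always determined by at most three of the input points on its boundary.
The minimum enclosing circle is determined by three boundary points: P_1, P_3, P_4.
Their circumcentre is (3, -49/13) with r² = 9265/169.
The farthest remaining point P_2 is at distance² 5365/169 ≤ 9265/169.
Diameter = 2r = 2√(9265/169) ≈ 14.808.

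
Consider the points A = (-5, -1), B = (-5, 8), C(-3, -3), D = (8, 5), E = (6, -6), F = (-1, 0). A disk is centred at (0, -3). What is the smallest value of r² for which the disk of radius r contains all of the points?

146

The required radius is the distance from (0, -3) to the farthest point.
Squared distances: 29, 146, 9, 128, 45, 10.
Maximum is 146, attained at B.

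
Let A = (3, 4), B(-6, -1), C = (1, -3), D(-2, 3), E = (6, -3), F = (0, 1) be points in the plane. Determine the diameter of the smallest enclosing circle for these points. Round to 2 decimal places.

The minimum enclosing circle of a finite set is fixed by two of the points (as a diameter) or three (as a circumcircle).
The minimum enclosing circle is determined by three boundary points: A, B, E.
Their circumcentre is (4/39, -18/13) with r² = 56869/1521.
The farthest remaining point D is at distance² 35965/1521 ≤ 56869/1521.
Diameter = 2r = 2√(56869/1521) ≈ 12.23.

12.23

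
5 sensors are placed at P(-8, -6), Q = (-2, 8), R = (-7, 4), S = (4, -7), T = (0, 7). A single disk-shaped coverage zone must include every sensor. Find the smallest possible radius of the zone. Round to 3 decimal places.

8.515

The minimum enclosing circle is determined by three boundary points: P, Q, S.
Their circumcentre is (-1.5, -0.5) with r² = 72.5.
The farthest remaining point T is at distance² 58.5 ≤ 72.5.
r = √(72.5) ≈ 8.515.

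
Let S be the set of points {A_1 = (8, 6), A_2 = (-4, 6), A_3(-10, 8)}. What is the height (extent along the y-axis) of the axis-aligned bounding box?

max y = 8, min y = 6, so height = 2.

2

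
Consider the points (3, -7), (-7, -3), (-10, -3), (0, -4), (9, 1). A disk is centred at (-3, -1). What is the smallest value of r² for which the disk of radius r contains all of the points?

148

The required radius is the distance from (-3, -1) to the farthest point.
Squared distances: 72, 20, 53, 18, 148.
Maximum is 148, attained at (9, 1).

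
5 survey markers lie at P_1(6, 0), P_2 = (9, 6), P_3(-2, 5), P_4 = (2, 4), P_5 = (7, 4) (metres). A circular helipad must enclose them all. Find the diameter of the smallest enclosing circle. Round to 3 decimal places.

11.095

A smallest enclosing disk is always determined by at most three of the input points on its boundary.
The minimum enclosing circle is determined by three boundary points: P_1, P_2, P_3.
Their circumcentre is (149/42, 209/42) with r² = 27145/882.
The farthest remaining point P_5 is at distance² 11353/882 ≤ 27145/882.
Diameter = 2r = 2√(27145/882) ≈ 11.095.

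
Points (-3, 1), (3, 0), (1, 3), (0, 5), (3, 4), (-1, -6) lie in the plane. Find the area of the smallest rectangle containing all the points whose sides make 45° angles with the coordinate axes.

70

In coordinates u = x + y, v = x − y the rectangle is axis-aligned; the map (x,y)→(u,v) scales areas by 2.
u-values: -2, 3, 4, 5, 7, -7; range = 7 − (-7) = 14.
v-values: -4, 3, -2, -5, -1, 5; range = 5 − (-5) = 10.
Area = (14 × 10) / 2 = 70.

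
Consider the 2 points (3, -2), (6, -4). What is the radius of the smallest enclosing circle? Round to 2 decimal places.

The smallest circle enclosing two points has them as diameter endpoints.
Centre = midpoint = (4.5, -3); r² = |(3, -2)−(6, -4)|²/4 = 13/4 = 3.25.
r = √(3.25) ≈ 1.80.

1.80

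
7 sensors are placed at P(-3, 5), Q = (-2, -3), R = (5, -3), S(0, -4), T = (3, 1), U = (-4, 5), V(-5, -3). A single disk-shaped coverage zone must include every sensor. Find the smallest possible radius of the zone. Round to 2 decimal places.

A smallest enclosing disk is always determined by at most three of the input points on its boundary.
The minimum enclosing circle is determined by three boundary points: R, U, V.
Their circumcentre is (0, 0.4375) with r² = 36.81640625.
The farthest remaining point P is at distance² 29.81640625 ≤ 36.81640625.
r = √(36.81640625) ≈ 6.07.

6.07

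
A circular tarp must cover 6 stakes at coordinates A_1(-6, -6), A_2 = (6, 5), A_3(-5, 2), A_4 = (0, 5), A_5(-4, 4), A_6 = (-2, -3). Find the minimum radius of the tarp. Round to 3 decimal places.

8.139

The minimum enclosing circle of a finite set is fixed by two of the points (as a diameter) or three (as a circumcircle).
The farthest pair is A_1–A_2 with squared distance 265. The circle on this segment as diameter has centre (0, -0.5) and r² = 265/4 = 66.25.
Check A_3: distance² to centre = 31.25 ≤ 66.25, so it lies inside.
All remaining points lie in this disk, and no smaller disk contains both endpoints, so this is the minimum enclosing circle.
r = √(66.25) ≈ 8.139.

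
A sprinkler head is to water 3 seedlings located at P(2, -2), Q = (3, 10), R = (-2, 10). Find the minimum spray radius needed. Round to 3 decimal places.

Side lengths²: PQ² = 145, PR² = 160, QR² = 25.
Since PR² = 160 < 145 + 25 = 170, the triangle is acute, so the smallest enclosing circle is the circumcircle.
Circumcentre = (0.5, 25/6), r² = 725/18.
r = √(725/18) ≈ 6.346.

6.346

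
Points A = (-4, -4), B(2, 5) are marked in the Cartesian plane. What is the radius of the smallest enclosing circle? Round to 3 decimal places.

5.408

The smallest circle enclosing two points has them as diameter endpoints.
Centre = midpoint = (-1, 0.5); r² = |AB|²/4 = 117/4 = 29.25.
r = √(29.25) ≈ 5.408.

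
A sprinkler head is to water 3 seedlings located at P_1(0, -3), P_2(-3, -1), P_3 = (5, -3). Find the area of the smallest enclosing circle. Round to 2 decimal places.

53.41

Side lengths²: P_1P_2² = 13, P_1P_3² = 25, P_2P_3² = 68.
Since P_2P_3² = 68 ≥ 25 + 13 = 38, the angle opposite P_2P_3 is not acute, so the smallest enclosing circle has P_2P_3 as diameter.
Centre = midpoint of P_2P_3 = (1, -2), r² = 68/4 = 17.
Area = π·r² = π·17 ≈ 53.41.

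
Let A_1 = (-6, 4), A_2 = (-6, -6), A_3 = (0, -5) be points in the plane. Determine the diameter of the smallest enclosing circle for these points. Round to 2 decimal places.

Side lengths²: A_1A_2² = 100, A_1A_3² = 117, A_2A_3² = 37.
Since A_1A_3² = 117 < 100 + 37 = 137, the triangle is acute, so the smallest enclosing circle is the circumcircle.
Circumcentre = (-3.75, -1), r² = 30.0625.
Diameter = 2r = 2√(30.0625) ≈ 10.97.

10.97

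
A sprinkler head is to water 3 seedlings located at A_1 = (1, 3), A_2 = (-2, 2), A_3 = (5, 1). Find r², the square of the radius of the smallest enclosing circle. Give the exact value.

12.5

Side lengths²: A_1A_2² = 10, A_1A_3² = 20, A_2A_3² = 50.
Since A_2A_3² = 50 ≥ 20 + 10 = 30, the angle opposite A_2A_3 is not acute, so the smallest enclosing circle has A_2A_3 as diameter.
Centre = midpoint of A_2A_3 = (1.5, 1.5), r² = 50/4 = 12.5.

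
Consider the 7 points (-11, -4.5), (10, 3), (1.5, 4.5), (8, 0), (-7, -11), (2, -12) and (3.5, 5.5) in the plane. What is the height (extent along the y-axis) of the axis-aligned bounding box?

max y = 5.5, min y = -12, so height = 17.5.

17.5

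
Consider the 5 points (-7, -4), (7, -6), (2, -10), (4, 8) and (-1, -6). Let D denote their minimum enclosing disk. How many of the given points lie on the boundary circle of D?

3

A smallest enclosing disk is always determined by at most three of the input points on its boundary.
The minimum enclosing circle is determined by three boundary points: (-7, -4), (2, -10), (4, 8).
Their circumcentre is (93/58, -49/58) with r² = 141245/1682.
The farthest remaining point (7, -6) is at distance² 93685/1682 ≤ 141245/1682.
The points at distance exactly r from the centre are (-7, -4), (2, -10), (4, 8) — 3 points.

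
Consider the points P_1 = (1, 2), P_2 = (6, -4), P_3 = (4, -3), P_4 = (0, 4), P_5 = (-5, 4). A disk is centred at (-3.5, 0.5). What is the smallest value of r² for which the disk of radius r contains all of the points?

The required radius is the distance from (-3.5, 0.5) to the farthest point.
Squared distances: 22.5, 110.5, 68.5, 24.5, 14.5.
Maximum is 110.5, attained at P_2.

110.5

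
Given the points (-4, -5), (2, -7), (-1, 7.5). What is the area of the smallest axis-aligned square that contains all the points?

The bounding box has width 6 and height 14.5.
An axis-aligned square enclosing the set must have side ≥ max(width, height).
So the minimum side is max(6, 14.5) = 14.5.
Area = 14.5² = 210.25.

210.25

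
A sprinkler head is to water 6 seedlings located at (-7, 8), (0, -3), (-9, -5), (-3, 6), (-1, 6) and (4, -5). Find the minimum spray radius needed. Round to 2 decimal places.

A smallest enclosing disk is always determined by at most three of the input points on its boundary.
The minimum enclosing circle is determined by three boundary points: (-7, 8), (-9, -5), (4, -5).
Their circumcentre is (-2.5, 17/26) with r² = 25085/338.
The farthest remaining point (-1, 6) is at distance² 10421/338 ≤ 25085/338.
r = √(25085/338) ≈ 8.61.

8.61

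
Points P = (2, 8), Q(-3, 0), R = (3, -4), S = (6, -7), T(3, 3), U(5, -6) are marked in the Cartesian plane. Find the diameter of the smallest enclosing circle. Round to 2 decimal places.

15.52

The minimum enclosing circle of a finite set is fixed by two of the points (as a diameter) or three (as a circumcircle).
The farthest pair is P–S with squared distance 241. The circle on this segment as diameter has centre (4, 0.5) and r² = 241/4 = 60.25.
Check Q: distance² to centre = 49.25 ≤ 60.25, so it lies inside.
All remaining points lie in this disk, and no smaller disk contains both endpoints, so this is the minimum enclosing circle.
Diameter = 2r = 2√(60.25) ≈ 15.52.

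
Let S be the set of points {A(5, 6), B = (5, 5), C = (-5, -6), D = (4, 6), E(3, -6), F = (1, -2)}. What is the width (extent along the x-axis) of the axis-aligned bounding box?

max x = 5, min x = -5, so width = 10.

10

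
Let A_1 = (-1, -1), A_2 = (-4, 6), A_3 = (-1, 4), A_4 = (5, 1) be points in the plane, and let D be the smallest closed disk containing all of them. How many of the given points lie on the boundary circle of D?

2

The farthest pair is A_2–A_4 with squared distance 106. The circle on this segment as diameter has centre (0.5, 3.5) and r² = 106/4 = 26.5.
Check A_1: distance² to centre = 22.5 ≤ 26.5, so it lies inside.
All remaining points lie in this disk, and no smaller disk contains both endpoints, so this is the minimum enclosing circle.
The points at distance exactly r from the centre are A_2, A_4 — 2 points.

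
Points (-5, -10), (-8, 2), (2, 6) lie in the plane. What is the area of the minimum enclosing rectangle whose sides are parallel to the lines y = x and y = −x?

172.5

In coordinates u = x + y, v = x − y the rectangle is axis-aligned; the map (x,y)→(u,v) scales areas by 2.
u-values: -15, -6, 8; range = 8 − (-15) = 23.
v-values: 5, -10, -4; range = 5 − (-10) = 15.
Area = (23 × 15) / 2 = 172.5.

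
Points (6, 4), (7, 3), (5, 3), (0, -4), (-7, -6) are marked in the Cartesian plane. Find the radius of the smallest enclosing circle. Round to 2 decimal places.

The farthest pair is (7, 3)–(-7, -6) with squared distance 277. The circle on this segment as diameter has centre (0, -1.5) and r² = 277/4 = 69.25.
Check (6, 4): distance² to centre = 66.25 ≤ 69.25, so it lies inside.
All remaining points lie in this disk, and no smaller disk contains both endpoints, so this is the minimum enclosing circle.
r = √(69.25) ≈ 8.32.

8.32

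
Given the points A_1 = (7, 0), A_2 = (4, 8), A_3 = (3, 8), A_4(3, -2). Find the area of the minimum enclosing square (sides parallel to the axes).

100

The bounding box has width 4 and height 10.
An axis-aligned square enclosing the set must have side ≥ max(width, height).
So the minimum side is max(4, 10) = 10.
Area = 10² = 100.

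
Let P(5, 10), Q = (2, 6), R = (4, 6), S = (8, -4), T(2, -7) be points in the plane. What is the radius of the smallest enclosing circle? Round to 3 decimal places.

8.631

The minimum enclosing circle of a finite set is fixed by two of the points (as a diameter) or three (as a circumcircle).
The farthest pair is P–T with squared distance 298. The circle on this segment as diameter has centre (3.5, 1.5) and r² = 298/4 = 74.5.
Check Q: distance² to centre = 22.5 ≤ 74.5, so it lies inside.
All remaining points lie in this disk, and no smaller disk contains both endpoints, so this is the minimum enclosing circle.
r = √(74.5) ≈ 8.631.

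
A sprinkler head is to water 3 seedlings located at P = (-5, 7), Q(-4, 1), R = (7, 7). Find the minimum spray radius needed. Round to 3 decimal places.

Side lengths²: PQ² = 37, PR² = 144, QR² = 157.
Since QR² = 157 < 144 + 37 = 181, the triangle is acute, so the smallest enclosing circle is the circumcircle.
Circumcentre = (1, 59/12), r² = 5809/144.
r = √(5809/144) ≈ 6.351.

6.351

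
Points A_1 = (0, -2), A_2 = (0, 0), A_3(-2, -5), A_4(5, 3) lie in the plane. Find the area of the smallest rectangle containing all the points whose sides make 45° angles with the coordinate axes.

22.5

In coordinates u = x + y, v = x − y the rectangle is axis-aligned; the map (x,y)→(u,v) scales areas by 2.
u-values: -2, 0, -7, 8; range = 8 − (-7) = 15.
v-values: 2, 0, 3, 2; range = 3 − 0 = 3.
Area = (15 × 3) / 2 = 22.5.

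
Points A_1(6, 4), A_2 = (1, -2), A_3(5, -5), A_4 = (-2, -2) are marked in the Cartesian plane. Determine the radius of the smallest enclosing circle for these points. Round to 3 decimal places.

By Welzl's lemma the MEC is supported by two points (diametrically opposite) or three points (on a circumcircle).
The minimum enclosing circle is determined by three boundary points: A_1, A_3, A_4.
Their circumcentre is (32/11, -7/33) with r² = 29725/1089.
The farthest remaining point A_2 is at distance² 7450/1089 ≤ 29725/1089.
r = √(29725/1089) ≈ 5.225.

5.225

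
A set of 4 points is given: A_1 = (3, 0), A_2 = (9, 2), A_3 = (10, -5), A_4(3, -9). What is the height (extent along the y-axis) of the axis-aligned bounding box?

11

max y = 2, min y = -9, so height = 11.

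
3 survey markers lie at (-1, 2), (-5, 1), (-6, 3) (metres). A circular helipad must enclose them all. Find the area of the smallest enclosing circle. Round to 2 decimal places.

20.42

Call the three points A, B, C in the order given.
Side lengths²: AB² = 17, AC² = 26, BC² = 5.
Since AC² = 26 ≥ 17 + 5 = 22, the angle opposite AC is not acute, so the smallest enclosing circle has AC as diameter.
Centre = midpoint of AC = (-3.5, 2.5), r² = 26/4 = 6.5.
Area = π·r² = π·6.5 ≈ 20.42.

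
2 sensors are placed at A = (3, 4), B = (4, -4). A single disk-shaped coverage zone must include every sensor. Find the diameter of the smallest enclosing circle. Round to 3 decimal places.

8.062

The smallest circle enclosing two points has them as diameter endpoints.
Centre = midpoint = (3.5, 0); r² = |AB|²/4 = 65/4 = 16.25.
Diameter = 2r = 2√(16.25) ≈ 8.062.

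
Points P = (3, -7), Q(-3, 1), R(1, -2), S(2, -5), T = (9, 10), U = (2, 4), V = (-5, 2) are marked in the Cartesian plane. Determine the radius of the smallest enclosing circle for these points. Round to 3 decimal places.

9.211

The minimum enclosing circle is determined by three boundary points: P, T, V.
Their circumcentre is (80/19, 81/38) with r² = 122525/1444.
The farthest remaining point S is at distance² 80497/1444 ≤ 122525/1444.
r = √(122525/1444) ≈ 9.211.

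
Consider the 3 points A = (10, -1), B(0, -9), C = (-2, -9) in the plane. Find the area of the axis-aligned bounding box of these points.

96

x ranges over [-2, 10], width 12.
y ranges over [-9, -1], height 8.
Area = 12 × 8 = 96.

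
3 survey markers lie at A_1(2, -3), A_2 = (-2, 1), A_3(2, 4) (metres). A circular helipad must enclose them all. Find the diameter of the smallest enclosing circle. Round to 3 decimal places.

Side lengths²: A_1A_2² = 32, A_1A_3² = 49, A_2A_3² = 25.
Since A_1A_3² = 49 < 32 + 25 = 57, the triangle is acute, so the smallest enclosing circle is the circumcircle.
Circumcentre = (1.5, 0.5), r² = 12.5.
Diameter = 2r = 2√(12.5) ≈ 7.071.

7.071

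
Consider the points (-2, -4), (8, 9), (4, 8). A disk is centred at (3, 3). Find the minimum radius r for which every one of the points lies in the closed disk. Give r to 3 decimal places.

The required radius is the distance from (3, 3) to the farthest point.
Squared distances: 74, 61, 26.
Maximum is 74, attained at (-2, -4).
r = √74 ≈ 8.602.

8.602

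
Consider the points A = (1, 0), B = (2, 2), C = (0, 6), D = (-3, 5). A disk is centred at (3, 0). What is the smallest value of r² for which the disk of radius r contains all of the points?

61

The required radius is the distance from (3, 0) to the farthest point.
Squared distances: 4, 5, 45, 61.
Maximum is 61, attained at D.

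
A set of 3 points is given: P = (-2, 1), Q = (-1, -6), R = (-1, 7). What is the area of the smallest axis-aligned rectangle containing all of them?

13

x ranges over [-2, -1], width 1.
y ranges over [-6, 7], height 13.
Area = 1 × 13 = 13.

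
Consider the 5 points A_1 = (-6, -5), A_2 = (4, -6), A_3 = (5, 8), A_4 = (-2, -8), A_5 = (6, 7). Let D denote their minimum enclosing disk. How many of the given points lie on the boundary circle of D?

The minimum enclosing circle is determined by three boundary points: A_1, A_3, A_4.
Their circumcentre is (35/34, 7/34) with r² = 44225/578.
The farthest remaining point A_5 is at distance² 40961/578 ≤ 44225/578.
The points at distance exactly r from the centre are A_1, A_3, A_4 — 3 points.

3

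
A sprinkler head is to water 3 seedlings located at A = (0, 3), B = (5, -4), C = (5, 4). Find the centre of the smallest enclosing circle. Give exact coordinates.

(3.2, 0)

Side lengths²: AB² = 74, AC² = 26, BC² = 64.
Since AB² = 74 < 64 + 26 = 90, the triangle is acute, so the smallest enclosing circle is the circumcircle.
Circumcentre = (3.2, 0), r² = 19.24.
Centre = (3.2, 0).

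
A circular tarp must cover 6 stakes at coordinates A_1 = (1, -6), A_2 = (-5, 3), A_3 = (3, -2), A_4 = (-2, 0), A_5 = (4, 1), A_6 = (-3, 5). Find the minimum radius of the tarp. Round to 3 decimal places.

A smallest enclosing disk is always determined by at most three of the input points on its boundary.
The farthest pair is A_1–A_6 with squared distance 137. The circle on this segment as diameter has centre (-1, -0.5) and r² = 137/4 = 34.25.
Check A_2: distance² to centre = 28.25 ≤ 34.25, so it lies inside.
All remaining points lie in this disk, and no smaller disk contains both endpoints, so this is the minimum enclosing circle.
r = √(34.25) ≈ 5.852.

5.852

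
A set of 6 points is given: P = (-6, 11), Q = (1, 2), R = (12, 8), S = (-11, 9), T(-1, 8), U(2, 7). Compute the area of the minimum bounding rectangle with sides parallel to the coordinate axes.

207

x ranges over [-11, 12], width 23.
y ranges over [2, 11], height 9.
Area = 23 × 9 = 207.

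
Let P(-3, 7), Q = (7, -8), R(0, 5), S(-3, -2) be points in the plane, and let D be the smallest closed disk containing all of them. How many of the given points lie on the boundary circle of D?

A smallest enclosing disk is always determined by at most three of the input points on its boundary.
The farthest pair is P–Q with squared distance 325. The circle on this segment as diameter has centre (2, -0.5) and r² = 325/4 = 81.25.
Check R: distance² to centre = 34.25 ≤ 81.25, so it lies inside.
All remaining points lie in this disk, and no smaller disk contains both endpoints, so this is the minimum enclosing circle.
The points at distance exactly r from the centre are P, Q — 2 points.

2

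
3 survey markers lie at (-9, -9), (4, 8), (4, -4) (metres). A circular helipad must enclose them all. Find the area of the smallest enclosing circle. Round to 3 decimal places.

359.712

Call the three points A, B, C in the order given.
Side lengths²: AB² = 458, AC² = 194, BC² = 144.
Since AB² = 458 ≥ 194 + 144 = 338, the angle opposite AB is not acute, so the smallest enclosing circle has AB as diameter.
Centre = midpoint of AB = (-2.5, -0.5), r² = 458/4 = 114.5.
Area = π·r² = π·114.5 ≈ 359.712.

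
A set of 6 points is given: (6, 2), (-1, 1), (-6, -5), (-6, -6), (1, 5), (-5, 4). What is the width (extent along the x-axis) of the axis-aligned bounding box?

max x = 6, min x = -6, so width = 12.

12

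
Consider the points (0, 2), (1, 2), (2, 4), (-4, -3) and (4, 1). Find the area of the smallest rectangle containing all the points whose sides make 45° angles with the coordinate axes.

32.5

In coordinates u = x + y, v = x − y the rectangle is axis-aligned; the map (x,y)→(u,v) scales areas by 2.
u-values: 2, 3, 6, -7, 5; range = 6 − (-7) = 13.
v-values: -2, -1, -2, -1, 3; range = 3 − (-2) = 5.
Area = (13 × 5) / 2 = 32.5.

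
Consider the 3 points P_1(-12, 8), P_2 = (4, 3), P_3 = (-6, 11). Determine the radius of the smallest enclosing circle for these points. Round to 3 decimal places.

8.382

Side lengths²: P_1P_2² = 281, P_1P_3² = 45, P_2P_3² = 164.
Since P_1P_2² = 281 ≥ 164 + 45 = 209, the angle opposite P_1P_2 is not acute, so the smallest enclosing circle has P_1P_2 as diameter.
Centre = midpoint of P_1P_2 = (-4, 5.5), r² = 281/4 = 70.25.
r = √(70.25) ≈ 8.382.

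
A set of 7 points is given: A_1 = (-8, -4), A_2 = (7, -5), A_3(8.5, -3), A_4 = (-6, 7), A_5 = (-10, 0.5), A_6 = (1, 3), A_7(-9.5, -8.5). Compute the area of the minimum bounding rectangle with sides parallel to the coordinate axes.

286.75

x ranges over [-10, 8.5], width 18.5.
y ranges over [-8.5, 7], height 15.5.
Area = 18.5 × 15.5 = 286.75.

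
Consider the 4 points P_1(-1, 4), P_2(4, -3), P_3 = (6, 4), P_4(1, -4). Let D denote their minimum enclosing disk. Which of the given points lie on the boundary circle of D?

The minimum enclosing circle of a finite set is fixed by two of the points (as a diameter) or three (as a circumcircle).
The minimum enclosing circle is determined by three boundary points: P_1, P_3, P_4.
Their circumcentre is (2.5, 0.625) with r² = 23.640625.
The farthest remaining point P_2 is at distance² 15.390625 ≤ 23.640625.
The points at distance exactly r from the centre are P_1, P_3, P_4 — 3 points.

P_1, P_3, P_4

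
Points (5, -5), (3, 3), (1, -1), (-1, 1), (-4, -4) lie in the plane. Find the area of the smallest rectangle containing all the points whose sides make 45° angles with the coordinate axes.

84

In coordinates u = x + y, v = x − y the rectangle is axis-aligned; the map (x,y)→(u,v) scales areas by 2.
u-values: 0, 6, 0, 0, -8; range = 6 − (-8) = 14.
v-values: 10, 0, 2, -2, 0; range = 10 − (-2) = 12.
Area = (14 × 12) / 2 = 84.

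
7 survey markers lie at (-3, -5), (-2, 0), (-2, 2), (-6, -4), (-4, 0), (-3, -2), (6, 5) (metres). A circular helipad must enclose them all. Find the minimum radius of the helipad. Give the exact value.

A smallest enclosing disk is always determined by at most three of the input points on its boundary.
The farthest pair is (-6, -4)–(6, 5) with squared distance 225. The circle on this segment as diameter has centre (0, 0.5) and r² = 225/4 = 56.25.
Check (-3, -5): distance² to centre = 39.25 ≤ 56.25, so it lies inside.
All remaining points lie in this disk, and no smaller disk contains both endpoints, so this is the minimum enclosing circle.
r = √(56.25) = 7.5.

7.5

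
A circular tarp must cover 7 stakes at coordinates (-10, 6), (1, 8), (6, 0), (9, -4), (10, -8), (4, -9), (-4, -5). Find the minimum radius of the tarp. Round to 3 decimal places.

By Welzl's lemma the MEC is supported by two points (diametrically opposite) or three points (on a circumcircle).
The farthest pair is (-10, 6)–(10, -8) with squared distance 596. The circle on this segment as diameter has centre (0, -1) and r² = 596/4 = 149.
Check (1, 8): distance² to centre = 82 ≤ 149, so it lies inside.
All remaining points lie in this disk, and no smaller disk contains both endpoints, so this is the minimum enclosing circle.
r = √149 ≈ 12.207.

12.207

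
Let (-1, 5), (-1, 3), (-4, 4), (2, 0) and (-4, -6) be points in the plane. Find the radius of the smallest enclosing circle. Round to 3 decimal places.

By Welzl's lemma the MEC is supported by two points (diametrically opposite) or three points (on a circumcircle).
The farthest pair is (-1, 5)–(-4, -6) with squared distance 130. The circle on this segment as diameter has centre (-2.5, -0.5) and r² = 130/4 = 32.5.
Check (-1, 3): distance² to centre = 14.5 ≤ 32.5, so it lies inside.
All remaining points lie in this disk, and no smaller disk contains both endpoints, so this is the minimum enclosing circle.
r = √(32.5) ≈ 5.701.

5.701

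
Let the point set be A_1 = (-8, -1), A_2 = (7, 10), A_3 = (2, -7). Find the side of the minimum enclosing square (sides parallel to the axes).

The bounding box has width 15 and height 17.
An axis-aligned square enclosing the set must have side ≥ max(width, height).
So the minimum side is max(15, 17) = 17.

17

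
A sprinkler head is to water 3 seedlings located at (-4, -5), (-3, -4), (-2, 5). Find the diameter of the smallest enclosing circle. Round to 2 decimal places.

10.20

Call the three points A, B, C in the order given.
Side lengths²: AB² = 2, AC² = 104, BC² = 82.
Since AC² = 104 ≥ 82 + 2 = 84, the angle opposite AC is not acute, so the smallest enclosing circle has AC as diameter.
Centre = midpoint of AC = (-3, 0), r² = 104/4 = 26.
Diameter = 2r = 2√26 ≈ 10.20.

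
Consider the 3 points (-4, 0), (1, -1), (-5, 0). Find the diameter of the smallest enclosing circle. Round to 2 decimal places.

Call the three points A, B, C in the order given.
Side lengths²: AB² = 26, AC² = 1, BC² = 37.
Since BC² = 37 ≥ 26 + 1 = 27, the angle opposite BC is not acute, so the smallest enclosing circle has BC as diameter.
Centre = midpoint of BC = (-2, -0.5), r² = 37/4 = 9.25.
Diameter = 2r = 2√(9.25) ≈ 6.08.

6.08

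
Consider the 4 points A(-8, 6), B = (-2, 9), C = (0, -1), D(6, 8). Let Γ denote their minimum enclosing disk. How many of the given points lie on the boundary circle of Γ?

3

A smallest enclosing disk is always determined by at most three of the input points on its boundary.
The minimum enclosing circle is determined by three boundary points: A, C, D.
Their circumcentre is (-33/38, 231/38) with r² = 36725/722.
The farthest remaining point B is at distance² 7085/722 ≤ 36725/722.
The points at distance exactly r from the centre are A, C, D — 3 points.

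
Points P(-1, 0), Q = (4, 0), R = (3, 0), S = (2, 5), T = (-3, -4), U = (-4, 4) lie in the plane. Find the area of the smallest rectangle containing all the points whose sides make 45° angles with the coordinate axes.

In coordinates u = x + y, v = x − y the rectangle is axis-aligned; the map (x,y)→(u,v) scales areas by 2.
u-values: -1, 4, 3, 7, -7, 0; range = 7 − (-7) = 14.
v-values: -1, 4, 3, -3, 1, -8; range = 4 − (-8) = 12.
Area = (14 × 12) / 2 = 84.

84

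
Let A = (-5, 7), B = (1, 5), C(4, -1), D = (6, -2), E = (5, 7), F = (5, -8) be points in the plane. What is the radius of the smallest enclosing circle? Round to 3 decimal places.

By Welzl's lemma the MEC is supported by two points (diametrically opposite) or three points (on a circumcircle).
The farthest pair is A–F with squared distance 325. The circle on this segment as diameter has centre (0, -0.5) and r² = 325/4 = 81.25.
Check B: distance² to centre = 31.25 ≤ 81.25, so it lies inside.
All remaining points lie in this disk, and no smaller disk contains both endpoints, so this is the minimum enclosing circle.
r = √(81.25) ≈ 9.014.

9.014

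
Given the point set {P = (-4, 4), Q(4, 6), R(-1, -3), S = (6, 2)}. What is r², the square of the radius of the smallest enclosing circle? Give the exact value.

27.244140625

The minimum enclosing circle is determined by three boundary points: P, R, S.
Their circumcentre is (0.78125, 1.90625) with r² = 27.244140625.
The farthest remaining point Q is at distance² 27.119140625 ≤ 27.244140625.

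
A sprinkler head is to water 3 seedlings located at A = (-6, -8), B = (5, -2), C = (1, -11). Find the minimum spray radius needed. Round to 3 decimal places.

Side lengths²: AB² = 157, AC² = 58, BC² = 97.
Since AB² = 157 ≥ 97 + 58 = 155, the angle opposite AB is not acute, so the smallest enclosing circle has AB as diameter.
Centre = midpoint of AB = (-0.5, -5), r² = 157/4 = 39.25.
r = √(39.25) ≈ 6.265.

6.265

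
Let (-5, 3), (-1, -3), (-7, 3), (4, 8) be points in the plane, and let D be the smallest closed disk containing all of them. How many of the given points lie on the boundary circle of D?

3

The minimum enclosing circle is determined by three boundary points: (-1, -3), (-7, 3), (4, 8).
Their circumcentre is (-0.5625, 3.4375) with r² = 41.6328125.
The farthest remaining point (-5, 3) is at distance² 19.8828125 ≤ 41.6328125.
The points at distance exactly r from the centre are (-1, -3), (-7, 3), (4, 8) — 3 points.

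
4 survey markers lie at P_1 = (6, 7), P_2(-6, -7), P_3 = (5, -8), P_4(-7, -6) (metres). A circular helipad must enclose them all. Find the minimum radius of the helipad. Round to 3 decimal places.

The minimum enclosing circle of a finite set is fixed by two of the points (as a diameter) or three (as a circumcircle).
The minimum enclosing circle is determined by three boundary points: P_1, P_3, P_4.
Their circumcentre is (1/7, -1/7) with r² = 4181/49.
The farthest remaining point P_2 is at distance² 4153/49 ≤ 4181/49.
r = √(4181/49) ≈ 9.237.

9.237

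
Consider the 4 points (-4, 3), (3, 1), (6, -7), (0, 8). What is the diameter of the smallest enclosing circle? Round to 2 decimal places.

By Welzl's lemma the MEC is supported by two points (diametrically opposite) or three points (on a circumcircle).
The farthest pair is (6, -7)–(0, 8) with squared distance 261. The circle on this segment as diameter has centre (3, 0.5) and r² = 261/4 = 65.25.
Check (-4, 3): distance² to centre = 55.25 ≤ 65.25, so it lies inside.
All remaining points lie in this disk, and no smaller disk contains both endpoints, so this is the minimum enclosing circle.
Diameter = 2r = 2√(65.25) ≈ 16.16.

16.16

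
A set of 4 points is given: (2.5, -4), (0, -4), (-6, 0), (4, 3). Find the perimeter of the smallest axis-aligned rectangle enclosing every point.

Width = max x − min x = 4 − (-6) = 10.
Height = max y − min y = 3 − (-4) = 7.
Perimeter = 2(10 + 7) = 34.

34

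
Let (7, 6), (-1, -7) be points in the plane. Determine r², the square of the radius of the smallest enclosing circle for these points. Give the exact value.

The smallest circle enclosing two points has them as diameter endpoints.
Centre = midpoint = (3, -0.5); r² = |(7, 6)−(-1, -7)|²/4 = 233/4 = 58.25.

58.25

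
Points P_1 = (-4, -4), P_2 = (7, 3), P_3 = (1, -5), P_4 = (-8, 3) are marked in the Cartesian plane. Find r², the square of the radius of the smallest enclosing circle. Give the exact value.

56.640625

A smallest enclosing disk is always determined by at most three of the input points on its boundary.
The minimum enclosing circle is determined by three boundary points: P_2, P_3, P_4.
Their circumcentre is (-0.5, 2.375) with r² = 56.640625.
The farthest remaining point P_1 is at distance² 52.890625 ≤ 56.640625.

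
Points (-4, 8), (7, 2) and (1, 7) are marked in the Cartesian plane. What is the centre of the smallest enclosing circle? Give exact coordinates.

Call the three points A, B, C in the order given.
Side lengths²: AB² = 157, AC² = 26, BC² = 61.
Since AB² = 157 ≥ 61 + 26 = 87, the angle opposite AB is not acute, so the smallest enclosing circle has AB as diameter.
Centre = midpoint of AB = (1.5, 5), r² = 157/4 = 39.25.
Centre = (1.5, 5).

(1.5, 5)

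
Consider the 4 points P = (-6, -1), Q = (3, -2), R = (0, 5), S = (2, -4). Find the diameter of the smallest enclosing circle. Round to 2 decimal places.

10.13

The minimum enclosing circle of a finite set is fixed by two of the points (as a diameter) or three (as a circumcircle).
The minimum enclosing circle is determined by three boundary points: P, R, S.
Their circumcentre is (-23/22, 1/22) with r² = 6205/242.
The farthest remaining point Q is at distance² 4973/242 ≤ 6205/242.
Diameter = 2r = 2√(6205/242) ≈ 10.13.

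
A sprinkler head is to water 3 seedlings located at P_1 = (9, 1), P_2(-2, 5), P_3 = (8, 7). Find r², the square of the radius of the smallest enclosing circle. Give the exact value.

Side lengths²: P_1P_2² = 137, P_1P_3² = 37, P_2P_3² = 104.
Since P_1P_2² = 137 < 104 + 37 = 141, the triangle is acute, so the smallest enclosing circle is the circumcircle.
Circumcentre = (221/62, 197/62), r² = 65897/1922.

65897/1922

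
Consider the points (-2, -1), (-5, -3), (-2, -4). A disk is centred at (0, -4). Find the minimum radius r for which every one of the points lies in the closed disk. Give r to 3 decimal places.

The required radius is the distance from (0, -4) to the farthest point.
Squared distances: 13, 26, 4.
Maximum is 26, attained at (-5, -3).
r = √26 ≈ 5.099.

5.099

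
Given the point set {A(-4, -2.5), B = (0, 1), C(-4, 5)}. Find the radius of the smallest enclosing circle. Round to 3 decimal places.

Side lengths²: AB² = 28.25, AC² = 56.25, BC² = 32.
Since AC² = 56.25 < 32 + 28.25 = 60.25, the triangle is acute, so the smallest enclosing circle is the circumcircle.
Circumcentre = (-3.75, 1.25), r² = 14.125.
r = √(14.125) ≈ 3.758.

3.758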